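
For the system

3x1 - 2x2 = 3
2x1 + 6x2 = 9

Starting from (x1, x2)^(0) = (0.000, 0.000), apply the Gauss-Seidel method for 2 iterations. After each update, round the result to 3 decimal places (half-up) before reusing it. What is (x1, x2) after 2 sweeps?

Iteration 1:
  x1 = (3 - (-2)·0.000) / (3) = 1.000
  x2 = (9 - (2)·1.000) / (6) = 1.167
Iteration 2:
  x1 = (3 - (-2)·1.167) / (3) = 1.778
  x2 = (9 - (2)·1.778) / (6) = 0.907

(1.778, 0.907)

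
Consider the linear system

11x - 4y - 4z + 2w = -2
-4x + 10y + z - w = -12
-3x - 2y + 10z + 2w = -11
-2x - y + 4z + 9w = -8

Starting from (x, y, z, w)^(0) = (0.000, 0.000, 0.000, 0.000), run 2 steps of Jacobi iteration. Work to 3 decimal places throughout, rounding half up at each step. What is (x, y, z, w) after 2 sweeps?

(-0.857, -1.252, -1.217, -0.574)

Iteration 1:
  x = (-2 - (-4)·0.000 - (-4)·0.000 - (2)·0.000) / (11) = -0.182
  y = (-12 - (-4)·0.000 - (1)·0.000 - (-1)·0.000) / (10) = -1.200
  z = (-11 - (-3)·0.000 - (-2)·0.000 - (2)·0.000) / (10) = -1.100
  w = (-8 - (-2)·0.000 - (-1)·0.000 - (4)·0.000) / (9) = -0.889
Iteration 2:
  x = (-2 - (-4)·-1.200 - (-4)·-1.100 - (2)·-0.889) / (11) = -0.857
  y = (-12 - (-4)·-0.182 - (1)·-1.100 - (-1)·-0.889) / (10) = -1.252
  z = (-11 - (-3)·-0.182 - (-2)·-1.200 - (2)·-0.889) / (10) = -1.217
  w = (-8 - (-2)·-0.182 - (-1)·-1.200 - (4)·-1.100) / (9) = -0.574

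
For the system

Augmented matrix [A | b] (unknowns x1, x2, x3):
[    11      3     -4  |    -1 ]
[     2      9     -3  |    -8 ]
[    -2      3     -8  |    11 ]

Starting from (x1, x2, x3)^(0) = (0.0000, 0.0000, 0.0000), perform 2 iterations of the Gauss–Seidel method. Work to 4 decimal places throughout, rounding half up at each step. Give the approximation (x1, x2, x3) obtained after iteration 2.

Iteration 1:
  x1 = (-1 - (3)·0.0000 - (-4)·0.0000) / (11) = -0.0909
  x2 = (-8 - (2)·-0.0909 - (-3)·0.0000) / (9) = -0.8687
  x3 = (11 - (-2)·-0.0909 - (3)·-0.8687) / (-8) = -1.6780
Iteration 2:
  x1 = (-1 - (3)·-0.8687 - (-4)·-1.6780) / (11) = -0.4642
  x2 = (-8 - (2)·-0.4642 - (-3)·-1.6780) / (9) = -1.3451
  x3 = (11 - (-2)·-0.4642 - (3)·-1.3451) / (-8) = -1.7634

(-0.4642, -1.3451, -1.7634)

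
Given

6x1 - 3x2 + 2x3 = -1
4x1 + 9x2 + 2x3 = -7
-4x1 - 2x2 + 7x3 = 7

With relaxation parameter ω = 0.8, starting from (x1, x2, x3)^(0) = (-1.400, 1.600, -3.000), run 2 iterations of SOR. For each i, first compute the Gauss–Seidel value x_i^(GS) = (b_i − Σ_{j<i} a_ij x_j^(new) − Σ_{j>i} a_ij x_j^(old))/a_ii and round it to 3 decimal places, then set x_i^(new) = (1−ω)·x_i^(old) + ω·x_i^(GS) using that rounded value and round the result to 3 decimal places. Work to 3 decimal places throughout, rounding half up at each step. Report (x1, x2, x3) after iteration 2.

Iteration 1:
  x1: GS value = (-1 - (-3)·1.600 - (2)·-3.000) / (6) = 1.633;  x1 ← (1−ω)·-1.400 + ω·1.633 = 1.026
  x2: GS value = (-7 - (4)·1.026 - (2)·-3.000) / (9) = -0.567;  x2 ← (1−ω)·1.600 + ω·-0.567 = -0.134
  x3: GS value = (7 - (-4)·1.026 - (-2)·-0.134) / (7) = 1.548;  x3 ← (1−ω)·-3.000 + ω·1.548 = 0.638
Iteration 2:
  x1: GS value = (-1 - (-3)·-0.134 - (2)·0.638) / (6) = -0.446;  x1 ← (1−ω)·1.026 + ω·-0.446 = -0.152
  x2: GS value = (-7 - (4)·-0.152 - (2)·0.638) / (9) = -0.852;  x2 ← (1−ω)·-0.134 + ω·-0.852 = -0.708
  x3: GS value = (7 - (-4)·-0.152 - (-2)·-0.708) / (7) = 0.711;  x3 ← (1−ω)·0.638 + ω·0.711 = 0.696

(-0.152, -0.708, 0.696)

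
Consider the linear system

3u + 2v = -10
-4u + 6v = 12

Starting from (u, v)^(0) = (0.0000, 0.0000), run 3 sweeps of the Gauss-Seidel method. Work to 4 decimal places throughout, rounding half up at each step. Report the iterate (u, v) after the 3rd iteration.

Iteration 1:
  u = (-10 - (2)·0.0000) / (3) = -3.3333
  v = (12 - (-4)·-3.3333) / (6) = -0.2222
Iteration 2:
  u = (-10 - (2)·-0.2222) / (3) = -3.1852
  v = (12 - (-4)·-3.1852) / (6) = -0.1235
Iteration 3:
  u = (-10 - (2)·-0.1235) / (3) = -3.2510
  v = (12 - (-4)·-3.2510) / (6) = -0.1673

(-3.2510, -0.1673)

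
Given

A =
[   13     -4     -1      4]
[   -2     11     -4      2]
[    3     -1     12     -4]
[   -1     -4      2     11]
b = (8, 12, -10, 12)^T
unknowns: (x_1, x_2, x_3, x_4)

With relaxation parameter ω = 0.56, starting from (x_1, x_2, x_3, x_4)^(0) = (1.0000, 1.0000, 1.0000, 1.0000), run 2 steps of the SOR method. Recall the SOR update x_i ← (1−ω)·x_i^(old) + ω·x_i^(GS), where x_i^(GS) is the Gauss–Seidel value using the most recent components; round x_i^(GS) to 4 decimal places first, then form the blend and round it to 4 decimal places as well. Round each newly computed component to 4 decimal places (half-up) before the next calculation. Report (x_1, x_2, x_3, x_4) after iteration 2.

Iteration 1:
  x_1: GS value = (8 - (-4)·1.0000 - (-1)·1.0000 - (4)·1.0000) / (13) = 0.6923;  x_1 ← (1−ω)·1.0000 + ω·0.6923 = 0.8277
  x_2: GS value = (12 - (-2)·0.8277 - (-4)·1.0000 - (2)·1.0000) / (11) = 1.4232;  x_2 ← (1−ω)·1.0000 + ω·1.4232 = 1.2370
  x_3: GS value = (-10 - (3)·0.8277 - (-1)·1.2370 - (-4)·1.0000) / (12) = -0.6038;  x_3 ← (1−ω)·1.0000 + ω·-0.6038 = 0.1019
  x_4: GS value = (12 - (-1)·0.8277 - (-4)·1.2370 - (2)·0.1019) / (11) = 1.5974;  x_4 ← (1−ω)·1.0000 + ω·1.5974 = 1.3345
Iteration 2:
  x_1: GS value = (8 - (-4)·1.2370 - (-1)·0.1019 - (4)·1.3345) / (13) = 0.5932;  x_1 ← (1−ω)·0.8277 + ω·0.5932 = 0.6964
  x_2: GS value = (12 - (-2)·0.6964 - (-4)·0.1019 - (2)·1.3345) / (11) = 1.0119;  x_2 ← (1−ω)·1.2370 + ω·1.0119 = 1.1109
  x_3: GS value = (-10 - (3)·0.6964 - (-1)·1.1109 - (-4)·1.3345) / (12) = -0.4700;  x_3 ← (1−ω)·0.1019 + ω·-0.4700 = -0.2184
  x_4: GS value = (12 - (-1)·0.6964 - (-4)·1.1109 - (2)·-0.2184) / (11) = 1.5979;  x_4 ← (1−ω)·1.3345 + ω·1.5979 = 1.4820

(0.6964, 1.1109, -0.2184, 1.4820)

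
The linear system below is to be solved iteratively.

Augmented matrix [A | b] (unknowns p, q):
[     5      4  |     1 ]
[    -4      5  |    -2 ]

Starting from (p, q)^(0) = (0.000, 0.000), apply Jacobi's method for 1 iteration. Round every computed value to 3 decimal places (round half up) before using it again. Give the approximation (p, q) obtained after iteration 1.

Iteration 1:
  p = (1 - (4)·0.000) / (5) = 0.200
  q = (-2 - (-4)·0.000) / (5) = -0.400

(0.200, -0.400)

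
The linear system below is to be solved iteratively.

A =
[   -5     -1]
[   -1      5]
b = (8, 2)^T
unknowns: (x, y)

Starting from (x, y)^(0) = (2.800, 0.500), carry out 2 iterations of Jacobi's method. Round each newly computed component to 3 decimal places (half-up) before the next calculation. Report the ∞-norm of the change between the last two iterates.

0.900

Iteration 1:
  x = (8 - (-1)·0.500) / (-5) = -1.700
  y = (2 - (-1)·2.800) / (5) = 0.960
Iteration 2:
  x = (8 - (-1)·0.960) / (-5) = -1.792
  y = (2 - (-1)·-1.700) / (5) = 0.060
Change: (-0.092, -0.900) → max |·| = 0.900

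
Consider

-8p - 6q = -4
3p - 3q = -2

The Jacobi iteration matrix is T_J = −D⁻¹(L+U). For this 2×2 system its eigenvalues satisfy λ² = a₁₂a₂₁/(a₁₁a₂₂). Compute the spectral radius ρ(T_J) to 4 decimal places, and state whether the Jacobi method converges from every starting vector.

0.8660

a₁₂a₂₁/(a₁₁a₂₂) = (-6)·(3) / ((-8)·(-3)) = -0.750000
ρ = √|-0.750000| = √0.750000 = 0.8660
ρ < 1, so Jacobi converges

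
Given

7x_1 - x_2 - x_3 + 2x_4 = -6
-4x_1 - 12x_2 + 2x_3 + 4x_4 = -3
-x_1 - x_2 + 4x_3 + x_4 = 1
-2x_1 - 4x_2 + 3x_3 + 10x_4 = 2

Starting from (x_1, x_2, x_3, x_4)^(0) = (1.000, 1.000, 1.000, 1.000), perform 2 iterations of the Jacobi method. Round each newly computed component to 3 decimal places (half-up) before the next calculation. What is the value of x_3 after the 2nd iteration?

Iteration 1:
  x_1 = (-6 - (-1)·1.000 - (-1)·1.000 - (2)·1.000) / (7) = -0.857
  x_2 = (-3 - (-4)·1.000 - (2)·1.000 - (4)·1.000) / (-12) = 0.417
  x_3 = (1 - (-1)·1.000 - (-1)·1.000 - (1)·1.000) / (4) = 0.500
  x_4 = (2 - (-2)·1.000 - (-4)·1.000 - (3)·1.000) / (10) = 0.500
Iteration 2:
  x_1 = (-6 - (-1)·0.417 - (-1)·0.500 - (2)·0.500) / (7) = -0.869
  x_2 = (-3 - (-4)·-0.857 - (2)·0.500 - (4)·0.500) / (-12) = 0.786
  x_3 = (1 - (-1)·-0.857 - (-1)·0.417 - (1)·0.500) / (4) = 0.015
  x_4 = (2 - (-2)·-0.857 - (-4)·0.417 - (3)·0.500) / (10) = 0.045

0.015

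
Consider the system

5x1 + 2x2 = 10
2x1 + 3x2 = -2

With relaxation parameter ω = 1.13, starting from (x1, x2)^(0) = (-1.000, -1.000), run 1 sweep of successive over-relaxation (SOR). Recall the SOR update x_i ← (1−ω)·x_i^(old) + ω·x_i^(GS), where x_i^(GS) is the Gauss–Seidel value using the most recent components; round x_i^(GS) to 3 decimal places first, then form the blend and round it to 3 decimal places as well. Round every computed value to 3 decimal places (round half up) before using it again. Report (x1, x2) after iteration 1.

Iteration 1:
  x1: GS value = (10 - (2)·-1.000) / (5) = 2.400;  x1 ← (1−ω)·-1.000 + ω·2.400 = 2.842
  x2: GS value = (-2 - (2)·2.842) / (3) = -2.561;  x2 ← (1−ω)·-1.000 + ω·-2.561 = -2.764

(2.842, -2.764)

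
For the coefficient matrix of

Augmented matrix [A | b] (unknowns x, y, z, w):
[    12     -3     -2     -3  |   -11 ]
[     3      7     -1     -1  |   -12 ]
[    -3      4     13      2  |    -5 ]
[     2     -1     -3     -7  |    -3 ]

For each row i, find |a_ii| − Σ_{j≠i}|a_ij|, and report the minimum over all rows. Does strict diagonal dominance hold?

row 1: |12| − (3+2+3) = 4
row 2: |7| − (3+1+1) = 2
row 3: |13| − (3+4+2) = 4
row 4: |-7| − (2+1+3) = 1
minimum over rows = 1 → strictly diagonally dominant (convergence guaranteed)

1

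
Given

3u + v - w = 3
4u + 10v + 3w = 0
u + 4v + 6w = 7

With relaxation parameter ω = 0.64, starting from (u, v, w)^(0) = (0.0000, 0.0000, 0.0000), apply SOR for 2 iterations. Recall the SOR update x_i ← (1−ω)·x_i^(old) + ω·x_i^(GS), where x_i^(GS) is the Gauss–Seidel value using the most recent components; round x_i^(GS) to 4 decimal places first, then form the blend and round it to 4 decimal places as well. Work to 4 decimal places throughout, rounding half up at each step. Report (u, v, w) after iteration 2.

Iteration 1:
  u: GS value = (3 - (1)·0.0000 - (-1)·0.0000) / (3) = 1.0000;  u ← (1−ω)·0.0000 + ω·1.0000 = 0.6400
  v: GS value = (0 - (4)·0.6400 - (3)·0.0000) / (10) = -0.2560;  v ← (1−ω)·0.0000 + ω·-0.2560 = -0.1638
  w: GS value = (7 - (1)·0.6400 - (4)·-0.1638) / (6) = 1.1692;  w ← (1−ω)·0.0000 + ω·1.1692 = 0.7483
Iteration 2:
  u: GS value = (3 - (1)·-0.1638 - (-1)·0.7483) / (3) = 1.3040;  u ← (1−ω)·0.6400 + ω·1.3040 = 1.0650
  v: GS value = (0 - (4)·1.0650 - (3)·0.7483) / (10) = -0.6505;  v ← (1−ω)·-0.1638 + ω·-0.6505 = -0.4753
  w: GS value = (7 - (1)·1.0650 - (4)·-0.4753) / (6) = 1.3060;  w ← (1−ω)·0.7483 + ω·1.3060 = 1.1052

(1.0650, -0.4753, 1.1052)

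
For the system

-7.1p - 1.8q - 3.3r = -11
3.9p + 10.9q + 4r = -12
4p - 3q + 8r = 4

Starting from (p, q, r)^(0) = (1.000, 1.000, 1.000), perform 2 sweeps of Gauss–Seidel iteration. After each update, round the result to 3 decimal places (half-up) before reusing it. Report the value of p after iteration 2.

2.265

Iteration 1:
  p = (-11 - (-1.8)·1.000 - (-3.3)·1.000) / (-7.1) = 0.831
  q = (-12 - (3.9)·0.831 - (4)·1.000) / (10.9) = -1.765
  r = (4 - (4)·0.831 - (-3)·-1.765) / (8) = -0.577
Iteration 2:
  p = (-11 - (-1.8)·-1.765 - (-3.3)·-0.577) / (-7.1) = 2.265
  q = (-12 - (3.9)·2.265 - (4)·-0.577) / (10.9) = -1.700
  r = (4 - (4)·2.265 - (-3)·-1.700) / (8) = -1.270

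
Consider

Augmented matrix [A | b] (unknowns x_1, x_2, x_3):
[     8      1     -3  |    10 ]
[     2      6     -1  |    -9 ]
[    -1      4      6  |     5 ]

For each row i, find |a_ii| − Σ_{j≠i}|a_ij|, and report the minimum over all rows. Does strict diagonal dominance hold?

row 1: |8| − (1+3) = 4
row 2: |6| − (2+1) = 3
row 3: |6| − (1+4) = 1
minimum over rows = 1 → strictly diagonally dominant (convergence guaranteed)

1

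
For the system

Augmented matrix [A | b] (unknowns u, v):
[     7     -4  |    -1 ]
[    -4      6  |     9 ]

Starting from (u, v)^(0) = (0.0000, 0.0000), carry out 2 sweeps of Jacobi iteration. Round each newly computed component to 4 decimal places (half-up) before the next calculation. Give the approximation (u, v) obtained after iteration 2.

Iteration 1:
  u = (-1 - (-4)·0.0000) / (7) = -0.1429
  v = (9 - (-4)·0.0000) / (6) = 1.5000
Iteration 2:
  u = (-1 - (-4)·1.5000) / (7) = 0.7143
  v = (9 - (-4)·-0.1429) / (6) = 1.4047

(0.7143, 1.4047)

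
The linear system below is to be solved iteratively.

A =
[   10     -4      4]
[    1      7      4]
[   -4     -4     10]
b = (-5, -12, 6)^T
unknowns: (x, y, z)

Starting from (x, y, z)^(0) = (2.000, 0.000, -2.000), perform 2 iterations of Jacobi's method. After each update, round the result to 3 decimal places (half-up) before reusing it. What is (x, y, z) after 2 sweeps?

Iteration 1:
  x = (-5 - (-4)·0.000 - (4)·-2.000) / (10) = 0.300
  y = (-12 - (1)·2.000 - (4)·-2.000) / (7) = -0.857
  z = (6 - (-4)·2.000 - (-4)·0.000) / (10) = 1.400
Iteration 2:
  x = (-5 - (-4)·-0.857 - (4)·1.400) / (10) = -1.403
  y = (-12 - (1)·0.300 - (4)·1.400) / (7) = -2.557
  z = (6 - (-4)·0.300 - (-4)·-0.857) / (10) = 0.377

(-1.403, -2.557, 0.377)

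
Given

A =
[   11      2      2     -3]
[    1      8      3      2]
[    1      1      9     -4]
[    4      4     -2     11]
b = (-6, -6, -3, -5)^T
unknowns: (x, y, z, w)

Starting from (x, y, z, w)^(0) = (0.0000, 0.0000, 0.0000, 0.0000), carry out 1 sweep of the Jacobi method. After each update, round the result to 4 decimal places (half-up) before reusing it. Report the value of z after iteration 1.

-0.3333

Iteration 1:
  x = (-6 - (2)·0.0000 - (2)·0.0000 - (-3)·0.0000) / (11) = -0.5455
  y = (-6 - (1)·0.0000 - (3)·0.0000 - (2)·0.0000) / (8) = -0.7500
  z = (-3 - (1)·0.0000 - (1)·0.0000 - (-4)·0.0000) / (9) = -0.3333
  w = (-5 - (4)·0.0000 - (4)·0.0000 - (-2)·0.0000) / (11) = -0.4545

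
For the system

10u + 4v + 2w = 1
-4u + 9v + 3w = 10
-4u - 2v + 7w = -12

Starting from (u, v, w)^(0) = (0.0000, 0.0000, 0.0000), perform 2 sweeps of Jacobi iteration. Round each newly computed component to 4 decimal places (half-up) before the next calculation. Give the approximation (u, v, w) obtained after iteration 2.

(-0.0016, 1.7270, -1.3397)

Iteration 1:
  u = (1 - (4)·0.0000 - (2)·0.0000) / (10) = 0.1000
  v = (10 - (-4)·0.0000 - (3)·0.0000) / (9) = 1.1111
  w = (-12 - (-4)·0.0000 - (-2)·0.0000) / (7) = -1.7143
Iteration 2:
  u = (1 - (4)·1.1111 - (2)·-1.7143) / (10) = -0.0016
  v = (10 - (-4)·0.1000 - (3)·-1.7143) / (9) = 1.7270
  w = (-12 - (-4)·0.1000 - (-2)·1.1111) / (7) = -1.3397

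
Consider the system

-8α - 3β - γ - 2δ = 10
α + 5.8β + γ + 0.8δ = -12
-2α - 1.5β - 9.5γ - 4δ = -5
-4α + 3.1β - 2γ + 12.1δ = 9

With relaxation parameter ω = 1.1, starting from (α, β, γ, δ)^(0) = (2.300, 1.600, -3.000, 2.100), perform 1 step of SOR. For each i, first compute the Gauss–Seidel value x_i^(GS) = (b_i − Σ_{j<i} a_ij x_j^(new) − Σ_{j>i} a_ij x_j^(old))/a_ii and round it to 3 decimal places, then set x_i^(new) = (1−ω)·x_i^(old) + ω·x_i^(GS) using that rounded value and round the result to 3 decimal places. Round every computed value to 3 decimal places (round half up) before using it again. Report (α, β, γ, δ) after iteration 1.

(-2.430, -1.724, 0.769, 0.350)

Iteration 1:
  α: GS value = (10 - (-3)·1.600 - (-1)·-3.000 - (-2)·2.100) / (-8) = -2.000;  α ← (1−ω)·2.300 + ω·-2.000 = -2.430
  β: GS value = (-12 - (1)·-2.430 - (1)·-3.000 - (0.8)·2.100) / (5.8) = -1.422;  β ← (1−ω)·1.600 + ω·-1.422 = -1.724
  γ: GS value = (-5 - (-2)·-2.430 - (-1.5)·-1.724 - (-4)·2.100) / (-9.5) = 0.426;  γ ← (1−ω)·-3.000 + ω·0.426 = 0.769
  δ: GS value = (9 - (-4)·-2.430 - (3.1)·-1.724 - (-2)·0.769) / (12.1) = 0.509;  δ ← (1−ω)·2.100 + ω·0.509 = 0.350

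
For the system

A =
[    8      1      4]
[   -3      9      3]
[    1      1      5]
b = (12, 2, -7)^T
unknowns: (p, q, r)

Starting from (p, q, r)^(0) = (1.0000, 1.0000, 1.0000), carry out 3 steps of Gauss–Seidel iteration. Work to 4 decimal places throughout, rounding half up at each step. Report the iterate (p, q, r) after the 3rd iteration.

(2.3903, 1.7392, -2.2259)

Iteration 1:
  p = (12 - (1)·1.0000 - (4)·1.0000) / (8) = 0.8750
  q = (2 - (-3)·0.8750 - (3)·1.0000) / (9) = 0.1806
  r = (-7 - (1)·0.8750 - (1)·0.1806) / (5) = -1.6111
Iteration 2:
  p = (12 - (1)·0.1806 - (4)·-1.6111) / (8) = 2.2830
  q = (2 - (-3)·2.2830 - (3)·-1.6111) / (9) = 1.5203
  r = (-7 - (1)·2.2830 - (1)·1.5203) / (5) = -2.1607
Iteration 3:
  p = (12 - (1)·1.5203 - (4)·-2.1607) / (8) = 2.3903
  q = (2 - (-3)·2.3903 - (3)·-2.1607) / (9) = 1.7392
  r = (-7 - (1)·2.3903 - (1)·1.7392) / (5) = -2.2259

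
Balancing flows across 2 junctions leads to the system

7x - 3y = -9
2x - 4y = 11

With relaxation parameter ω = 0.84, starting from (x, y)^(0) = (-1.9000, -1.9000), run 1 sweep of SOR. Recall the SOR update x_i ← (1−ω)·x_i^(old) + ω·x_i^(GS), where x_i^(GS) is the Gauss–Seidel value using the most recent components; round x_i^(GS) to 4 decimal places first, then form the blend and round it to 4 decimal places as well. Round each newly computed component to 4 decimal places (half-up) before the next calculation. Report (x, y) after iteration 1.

(-2.0680, -3.4826)

Iteration 1:
  x: GS value = (-9 - (-3)·-1.9000) / (7) = -2.1000;  x ← (1−ω)·-1.9000 + ω·-2.1000 = -2.0680
  y: GS value = (11 - (2)·-2.0680) / (-4) = -3.7840;  y ← (1−ω)·-1.9000 + ω·-3.7840 = -3.4826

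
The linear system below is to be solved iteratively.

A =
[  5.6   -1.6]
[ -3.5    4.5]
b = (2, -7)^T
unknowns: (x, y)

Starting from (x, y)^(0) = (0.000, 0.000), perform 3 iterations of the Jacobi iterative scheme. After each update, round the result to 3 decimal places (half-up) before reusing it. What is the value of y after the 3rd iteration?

Iteration 1:
  x = (2 - (-1.6)·0.000) / (5.6) = 0.357
  y = (-7 - (-3.5)·0.000) / (4.5) = -1.556
Iteration 2:
  x = (2 - (-1.6)·-1.556) / (5.6) = -0.087
  y = (-7 - (-3.5)·0.357) / (4.5) = -1.278
Iteration 3:
  x = (2 - (-1.6)·-1.278) / (5.6) = -0.008
  y = (-7 - (-3.5)·-0.087) / (4.5) = -1.623

-1.623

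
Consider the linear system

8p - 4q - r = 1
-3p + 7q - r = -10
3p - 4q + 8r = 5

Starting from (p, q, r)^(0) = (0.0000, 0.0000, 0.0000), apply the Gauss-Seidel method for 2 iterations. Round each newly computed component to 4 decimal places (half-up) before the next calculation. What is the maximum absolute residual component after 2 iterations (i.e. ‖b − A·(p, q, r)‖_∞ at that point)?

1.1593

Iteration 1:
  p = (1 - (-4)·0.0000 - (-1)·0.0000) / (8) = 0.1250
  q = (-10 - (-3)·0.1250 - (-1)·0.0000) / (7) = -1.3750
  r = (5 - (3)·0.1250 - (-4)·-1.3750) / (8) = -0.1094
Iteration 2:
  p = (1 - (-4)·-1.3750 - (-1)·-0.1094) / (8) = -0.5762
  q = (-10 - (-3)·-0.5762 - (-1)·-0.1094) / (7) = -1.6911
  r = (5 - (3)·-0.5762 - (-4)·-1.6911) / (8) = -0.0045
Residual b − A·x = (-1.1593, 0.1046, 0.0002); ∞-norm = 1.1593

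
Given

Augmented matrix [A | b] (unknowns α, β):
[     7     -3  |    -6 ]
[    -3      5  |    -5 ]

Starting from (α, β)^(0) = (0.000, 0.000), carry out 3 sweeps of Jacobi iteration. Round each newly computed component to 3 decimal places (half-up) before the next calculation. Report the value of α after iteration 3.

Iteration 1:
  α = (-6 - (-3)·0.000) / (7) = -0.857
  β = (-5 - (-3)·0.000) / (5) = -1.000
Iteration 2:
  α = (-6 - (-3)·-1.000) / (7) = -1.286
  β = (-5 - (-3)·-0.857) / (5) = -1.514
Iteration 3:
  α = (-6 - (-3)·-1.514) / (7) = -1.506
  β = (-5 - (-3)·-1.286) / (5) = -1.772

-1.506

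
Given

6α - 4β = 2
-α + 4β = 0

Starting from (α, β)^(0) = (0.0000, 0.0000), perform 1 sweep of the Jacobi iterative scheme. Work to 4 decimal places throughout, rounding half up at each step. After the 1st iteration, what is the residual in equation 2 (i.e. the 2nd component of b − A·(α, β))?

0.3333

Iteration 1:
  α = (2 - (-4)·0.0000) / (6) = 0.3333
  β = (0 - (-1)·0.0000) / (4) = 0.0000
Residual b − A·x = (0.0002, 0.3333)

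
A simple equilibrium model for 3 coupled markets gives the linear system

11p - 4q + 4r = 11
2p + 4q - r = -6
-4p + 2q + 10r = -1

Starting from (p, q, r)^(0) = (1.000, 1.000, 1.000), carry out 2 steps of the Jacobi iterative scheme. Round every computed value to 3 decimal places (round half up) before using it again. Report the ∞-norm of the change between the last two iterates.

Iteration 1:
  p = (11 - (-4)·1.000 - (4)·1.000) / (11) = 1.000
  q = (-6 - (2)·1.000 - (-1)·1.000) / (4) = -1.750
  r = (-1 - (-4)·1.000 - (2)·1.000) / (10) = 0.100
Iteration 2:
  p = (11 - (-4)·-1.750 - (4)·0.100) / (11) = 0.327
  q = (-6 - (2)·1.000 - (-1)·0.100) / (4) = -1.975
  r = (-1 - (-4)·1.000 - (2)·-1.750) / (10) = 0.650
Change: (-0.673, -0.225, 0.550) → max |·| = 0.673

0.673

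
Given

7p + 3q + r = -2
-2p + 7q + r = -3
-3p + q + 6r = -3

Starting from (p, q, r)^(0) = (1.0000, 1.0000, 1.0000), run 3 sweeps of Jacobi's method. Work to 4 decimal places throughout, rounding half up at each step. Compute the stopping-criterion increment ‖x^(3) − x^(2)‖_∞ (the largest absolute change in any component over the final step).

Iteration 1:
  p = (-2 - (3)·1.0000 - (1)·1.0000) / (7) = -0.8571
  q = (-3 - (-2)·1.0000 - (1)·1.0000) / (7) = -0.2857
  r = (-3 - (-3)·1.0000 - (1)·1.0000) / (6) = -0.1667
Iteration 2:
  p = (-2 - (3)·-0.2857 - (1)·-0.1667) / (7) = -0.1395
  q = (-3 - (-2)·-0.8571 - (1)·-0.1667) / (7) = -0.6496
  r = (-3 - (-3)·-0.8571 - (1)·-0.2857) / (6) = -0.8809
Iteration 3:
  p = (-2 - (3)·-0.6496 - (1)·-0.8809) / (7) = 0.1185
  q = (-3 - (-2)·-0.1395 - (1)·-0.8809) / (7) = -0.3426
  r = (-3 - (-3)·-0.1395 - (1)·-0.6496) / (6) = -0.4615
Change: (0.2580, 0.3070, 0.4194) → max |·| = 0.4194

0.4194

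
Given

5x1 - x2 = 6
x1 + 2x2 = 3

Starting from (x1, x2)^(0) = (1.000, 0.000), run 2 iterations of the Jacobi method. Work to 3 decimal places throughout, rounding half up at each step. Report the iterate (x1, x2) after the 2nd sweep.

Iteration 1:
  x1 = (6 - (-1)·0.000) / (5) = 1.200
  x2 = (3 - (1)·1.000) / (2) = 1.000
Iteration 2:
  x1 = (6 - (-1)·1.000) / (5) = 1.400
  x2 = (3 - (1)·1.200) / (2) = 0.900

(1.400, 0.900)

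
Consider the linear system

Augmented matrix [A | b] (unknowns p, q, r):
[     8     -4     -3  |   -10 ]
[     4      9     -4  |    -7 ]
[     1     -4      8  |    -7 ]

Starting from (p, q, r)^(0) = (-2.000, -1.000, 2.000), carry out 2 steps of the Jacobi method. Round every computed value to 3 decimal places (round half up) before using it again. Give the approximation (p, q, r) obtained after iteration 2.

Iteration 1:
  p = (-10 - (-4)·-1.000 - (-3)·2.000) / (8) = -1.000
  q = (-7 - (4)·-2.000 - (-4)·2.000) / (9) = 1.000
  r = (-7 - (1)·-2.000 - (-4)·-1.000) / (8) = -1.125
Iteration 2:
  p = (-10 - (-4)·1.000 - (-3)·-1.125) / (8) = -1.172
  q = (-7 - (4)·-1.000 - (-4)·-1.125) / (9) = -0.833
  r = (-7 - (1)·-1.000 - (-4)·1.000) / (8) = -0.250

(-1.172, -0.833, -0.250)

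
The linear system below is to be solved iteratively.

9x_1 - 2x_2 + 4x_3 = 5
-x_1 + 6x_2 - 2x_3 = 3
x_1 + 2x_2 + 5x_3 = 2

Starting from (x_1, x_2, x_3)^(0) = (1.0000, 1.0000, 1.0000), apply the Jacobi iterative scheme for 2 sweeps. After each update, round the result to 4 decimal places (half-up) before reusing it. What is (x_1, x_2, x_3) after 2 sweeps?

Iteration 1:
  x_1 = (5 - (-2)·1.0000 - (4)·1.0000) / (9) = 0.3333
  x_2 = (3 - (-1)·1.0000 - (-2)·1.0000) / (6) = 1.0000
  x_3 = (2 - (1)·1.0000 - (2)·1.0000) / (5) = -0.2000
Iteration 2:
  x_1 = (5 - (-2)·1.0000 - (4)·-0.2000) / (9) = 0.8667
  x_2 = (3 - (-1)·0.3333 - (-2)·-0.2000) / (6) = 0.4889
  x_3 = (2 - (1)·0.3333 - (2)·1.0000) / (5) = -0.0667

(0.8667, 0.4889, -0.0667)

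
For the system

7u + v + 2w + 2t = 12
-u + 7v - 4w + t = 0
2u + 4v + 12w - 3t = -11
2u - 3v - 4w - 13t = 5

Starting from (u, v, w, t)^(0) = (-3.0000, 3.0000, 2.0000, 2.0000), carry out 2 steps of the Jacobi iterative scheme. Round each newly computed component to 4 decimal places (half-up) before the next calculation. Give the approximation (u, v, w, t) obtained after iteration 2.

(2.5303, -0.1957, -1.6218, -0.1795)

Iteration 1:
  u = (12 - (1)·3.0000 - (2)·2.0000 - (2)·2.0000) / (7) = 0.1429
  v = (0 - (-1)·-3.0000 - (-4)·2.0000 - (1)·2.0000) / (7) = 0.4286
  w = (-11 - (2)·-3.0000 - (4)·3.0000 - (-3)·2.0000) / (12) = -0.9167
  t = (5 - (2)·-3.0000 - (-3)·3.0000 - (-4)·2.0000) / (-13) = -2.1538
Iteration 2:
  u = (12 - (1)·0.4286 - (2)·-0.9167 - (2)·-2.1538) / (7) = 2.5303
  v = (0 - (-1)·0.1429 - (-4)·-0.9167 - (1)·-2.1538) / (7) = -0.1957
  w = (-11 - (2)·0.1429 - (4)·0.4286 - (-3)·-2.1538) / (12) = -1.6218
  t = (5 - (2)·0.1429 - (-3)·0.4286 - (-4)·-0.9167) / (-13) = -0.1795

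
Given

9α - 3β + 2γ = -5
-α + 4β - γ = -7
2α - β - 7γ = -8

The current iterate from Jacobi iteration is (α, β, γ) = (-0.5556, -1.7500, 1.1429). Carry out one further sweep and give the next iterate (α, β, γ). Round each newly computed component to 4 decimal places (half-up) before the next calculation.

(-1.3929, -1.6032, 1.2341)

One sweep:
  α = (-5 - (-3)·-1.7500 - (2)·1.1429) / (9) = -1.3929
  β = (-7 - (-1)·-0.5556 - (-1)·1.1429) / (4) = -1.6032
  γ = (-8 - (2)·-0.5556 - (-1)·-1.7500) / (-7) = 1.2341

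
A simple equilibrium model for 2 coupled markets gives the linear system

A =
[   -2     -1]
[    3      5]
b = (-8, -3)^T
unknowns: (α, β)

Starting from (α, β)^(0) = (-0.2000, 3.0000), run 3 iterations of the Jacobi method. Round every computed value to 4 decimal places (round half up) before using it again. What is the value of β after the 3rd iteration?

-3.1440

Iteration 1:
  α = (-8 - (-1)·3.0000) / (-2) = 2.5000
  β = (-3 - (3)·-0.2000) / (5) = -0.4800
Iteration 2:
  α = (-8 - (-1)·-0.4800) / (-2) = 4.2400
  β = (-3 - (3)·2.5000) / (5) = -2.1000
Iteration 3:
  α = (-8 - (-1)·-2.1000) / (-2) = 5.0500
  β = (-3 - (3)·4.2400) / (5) = -3.1440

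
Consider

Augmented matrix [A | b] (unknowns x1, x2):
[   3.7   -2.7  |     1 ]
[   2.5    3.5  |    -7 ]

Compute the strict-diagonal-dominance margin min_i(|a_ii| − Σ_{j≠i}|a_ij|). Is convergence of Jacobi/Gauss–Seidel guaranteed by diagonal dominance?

1

row 1: |3.7| − (2.7) = 1
row 2: |3.5| − (2.5) = 1
minimum over rows = 1 → strictly diagonally dominant (convergence guaranteed)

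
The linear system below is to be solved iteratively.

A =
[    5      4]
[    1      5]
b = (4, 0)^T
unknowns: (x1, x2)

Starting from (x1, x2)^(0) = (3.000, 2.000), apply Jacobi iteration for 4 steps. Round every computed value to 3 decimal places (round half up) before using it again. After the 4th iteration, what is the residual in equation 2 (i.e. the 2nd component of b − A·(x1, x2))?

Iteration 1:
  x1 = (4 - (4)·2.000) / (5) = -0.800
  x2 = (0 - (1)·3.000) / (5) = -0.600
Iteration 2:
  x1 = (4 - (4)·-0.600) / (5) = 1.280
  x2 = (0 - (1)·-0.800) / (5) = 0.160
Iteration 3:
  x1 = (4 - (4)·0.160) / (5) = 0.672
  x2 = (0 - (1)·1.280) / (5) = -0.256
Iteration 4:
  x1 = (4 - (4)·-0.256) / (5) = 1.005
  x2 = (0 - (1)·0.672) / (5) = -0.134
Residual b − A·x = (-0.489, -0.335)

-0.335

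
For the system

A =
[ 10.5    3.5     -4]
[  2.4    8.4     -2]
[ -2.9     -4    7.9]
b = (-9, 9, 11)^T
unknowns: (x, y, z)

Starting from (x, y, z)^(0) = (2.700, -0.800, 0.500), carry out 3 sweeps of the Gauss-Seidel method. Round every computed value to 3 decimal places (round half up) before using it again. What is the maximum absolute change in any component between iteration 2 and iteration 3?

Iteration 1:
  x = (-9 - (3.5)·-0.800 - (-4)·0.500) / (10.5) = -0.400
  y = (9 - (2.4)·-0.400 - (-2)·0.500) / (8.4) = 1.305
  z = (11 - (-2.9)·-0.400 - (-4)·1.305) / (7.9) = 1.906
Iteration 2:
  x = (-9 - (3.5)·1.305 - (-4)·1.906) / (10.5) = -0.566
  y = (9 - (2.4)·-0.566 - (-2)·1.906) / (8.4) = 1.687
  z = (11 - (-2.9)·-0.566 - (-4)·1.687) / (7.9) = 2.039
Iteration 3:
  x = (-9 - (3.5)·1.687 - (-4)·2.039) / (10.5) = -0.643
  y = (9 - (2.4)·-0.643 - (-2)·2.039) / (8.4) = 1.741
  z = (11 - (-2.9)·-0.643 - (-4)·1.741) / (7.9) = 2.038
Change: (-0.077, 0.054, -0.001) → max |·| = 0.077

0.077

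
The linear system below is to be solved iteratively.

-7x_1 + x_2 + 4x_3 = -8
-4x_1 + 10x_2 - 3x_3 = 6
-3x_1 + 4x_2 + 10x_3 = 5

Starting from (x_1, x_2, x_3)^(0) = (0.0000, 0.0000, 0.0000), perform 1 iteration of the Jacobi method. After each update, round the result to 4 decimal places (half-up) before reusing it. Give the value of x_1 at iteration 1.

Iteration 1:
  x_1 = (-8 - (1)·0.0000 - (4)·0.0000) / (-7) = 1.1429
  x_2 = (6 - (-4)·0.0000 - (-3)·0.0000) / (10) = 0.6000
  x_3 = (5 - (-3)·0.0000 - (4)·0.0000) / (10) = 0.5000

1.1429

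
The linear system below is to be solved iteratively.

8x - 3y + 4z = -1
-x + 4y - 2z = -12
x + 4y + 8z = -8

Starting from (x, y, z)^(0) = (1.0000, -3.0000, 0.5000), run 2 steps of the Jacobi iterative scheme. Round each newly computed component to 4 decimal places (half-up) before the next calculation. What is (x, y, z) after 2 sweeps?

Iteration 1:
  x = (-1 - (-3)·-3.0000 - (4)·0.5000) / (8) = -1.5000
  y = (-12 - (-1)·1.0000 - (-2)·0.5000) / (4) = -2.5000
  z = (-8 - (1)·1.0000 - (4)·-3.0000) / (8) = 0.3750
Iteration 2:
  x = (-1 - (-3)·-2.5000 - (4)·0.3750) / (8) = -1.2500
  y = (-12 - (-1)·-1.5000 - (-2)·0.3750) / (4) = -3.1875
  z = (-8 - (1)·-1.5000 - (4)·-2.5000) / (8) = 0.4375

(-1.2500, -3.1875, 0.4375)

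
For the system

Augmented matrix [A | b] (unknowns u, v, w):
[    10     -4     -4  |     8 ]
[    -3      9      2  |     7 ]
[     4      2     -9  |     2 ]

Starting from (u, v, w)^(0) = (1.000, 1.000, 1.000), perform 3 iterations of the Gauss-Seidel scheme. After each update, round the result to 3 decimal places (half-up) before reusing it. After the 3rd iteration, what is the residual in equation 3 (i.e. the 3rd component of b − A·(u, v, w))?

Iteration 1:
  u = (8 - (-4)·1.000 - (-4)·1.000) / (10) = 1.600
  v = (7 - (-3)·1.600 - (2)·1.000) / (9) = 1.089
  w = (2 - (4)·1.600 - (2)·1.089) / (-9) = 0.731
Iteration 2:
  u = (8 - (-4)·1.089 - (-4)·0.731) / (10) = 1.528
  v = (7 - (-3)·1.528 - (2)·0.731) / (9) = 1.125
  w = (2 - (4)·1.528 - (2)·1.125) / (-9) = 0.707
Iteration 3:
  u = (8 - (-4)·1.125 - (-4)·0.707) / (10) = 1.533
  v = (7 - (-3)·1.533 - (2)·0.707) / (9) = 1.132
  w = (2 - (4)·1.533 - (2)·1.132) / (-9) = 0.711
Residual b − A·x = (0.042, -0.011, 0.003)

0.003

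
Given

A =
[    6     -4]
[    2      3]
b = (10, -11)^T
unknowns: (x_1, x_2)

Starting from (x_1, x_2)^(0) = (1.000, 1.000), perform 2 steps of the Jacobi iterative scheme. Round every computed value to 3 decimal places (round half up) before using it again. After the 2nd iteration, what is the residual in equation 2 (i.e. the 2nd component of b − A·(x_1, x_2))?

7.110

Iteration 1:
  x_1 = (10 - (-4)·1.000) / (6) = 2.333
  x_2 = (-11 - (2)·1.000) / (3) = -4.333
Iteration 2:
  x_1 = (10 - (-4)·-4.333) / (6) = -1.222
  x_2 = (-11 - (2)·2.333) / (3) = -5.222
Residual b − A·x = (-3.556, 7.110)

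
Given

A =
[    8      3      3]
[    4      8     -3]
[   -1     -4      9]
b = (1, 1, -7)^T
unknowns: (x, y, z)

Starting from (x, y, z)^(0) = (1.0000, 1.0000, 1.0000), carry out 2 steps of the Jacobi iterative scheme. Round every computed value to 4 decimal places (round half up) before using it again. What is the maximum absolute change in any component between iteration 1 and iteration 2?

Iteration 1:
  x = (1 - (3)·1.0000 - (3)·1.0000) / (8) = -0.6250
  y = (1 - (4)·1.0000 - (-3)·1.0000) / (8) = 0.0000
  z = (-7 - (-1)·1.0000 - (-4)·1.0000) / (9) = -0.2222
Iteration 2:
  x = (1 - (3)·0.0000 - (3)·-0.2222) / (8) = 0.2083
  y = (1 - (4)·-0.6250 - (-3)·-0.2222) / (8) = 0.3542
  z = (-7 - (-1)·-0.6250 - (-4)·0.0000) / (9) = -0.8472
Change: (0.8333, 0.3542, -0.6250) → max |·| = 0.8333

0.8333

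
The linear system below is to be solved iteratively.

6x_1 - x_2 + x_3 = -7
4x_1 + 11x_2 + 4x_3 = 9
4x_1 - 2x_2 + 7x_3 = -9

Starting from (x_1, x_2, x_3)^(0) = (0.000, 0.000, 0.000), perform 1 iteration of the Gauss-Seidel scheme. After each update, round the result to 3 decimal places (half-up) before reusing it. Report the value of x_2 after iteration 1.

Iteration 1:
  x_1 = (-7 - (-1)·0.000 - (1)·0.000) / (6) = -1.167
  x_2 = (9 - (4)·-1.167 - (4)·0.000) / (11) = 1.243
  x_3 = (-9 - (4)·-1.167 - (-2)·1.243) / (7) = -0.264

1.243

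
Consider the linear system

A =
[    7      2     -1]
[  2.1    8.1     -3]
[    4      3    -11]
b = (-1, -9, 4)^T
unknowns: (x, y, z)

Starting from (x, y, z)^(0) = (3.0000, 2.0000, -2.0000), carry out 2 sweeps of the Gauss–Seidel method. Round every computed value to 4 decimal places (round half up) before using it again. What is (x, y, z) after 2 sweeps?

Iteration 1:
  x = (-1 - (2)·2.0000 - (-1)·-2.0000) / (7) = -1.0000
  y = (-9 - (2.1)·-1.0000 - (-3)·-2.0000) / (8.1) = -1.5926
  z = (4 - (4)·-1.0000 - (3)·-1.5926) / (-11) = -1.1616
Iteration 2:
  x = (-1 - (2)·-1.5926 - (-1)·-1.1616) / (7) = 0.1462
  y = (-9 - (2.1)·0.1462 - (-3)·-1.1616) / (8.1) = -1.5792
  z = (4 - (4)·0.1462 - (3)·-1.5792) / (-11) = -0.7412

(0.1462, -1.5792, -0.7412)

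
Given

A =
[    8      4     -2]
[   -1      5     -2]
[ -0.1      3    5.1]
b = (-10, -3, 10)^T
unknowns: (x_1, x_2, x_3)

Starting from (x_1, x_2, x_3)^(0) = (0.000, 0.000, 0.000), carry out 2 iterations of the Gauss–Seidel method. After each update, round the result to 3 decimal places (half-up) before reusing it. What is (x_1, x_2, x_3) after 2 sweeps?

Iteration 1:
  x_1 = (-10 - (4)·0.000 - (-2)·0.000) / (8) = -1.250
  x_2 = (-3 - (-1)·-1.250 - (-2)·0.000) / (5) = -0.850
  x_3 = (10 - (-0.1)·-1.250 - (3)·-0.850) / (5.1) = 2.436
Iteration 2:
  x_1 = (-10 - (4)·-0.850 - (-2)·2.436) / (8) = -0.216
  x_2 = (-3 - (-1)·-0.216 - (-2)·2.436) / (5) = 0.331
  x_3 = (10 - (-0.1)·-0.216 - (3)·0.331) / (5.1) = 1.762

(-0.216, 0.331, 1.762)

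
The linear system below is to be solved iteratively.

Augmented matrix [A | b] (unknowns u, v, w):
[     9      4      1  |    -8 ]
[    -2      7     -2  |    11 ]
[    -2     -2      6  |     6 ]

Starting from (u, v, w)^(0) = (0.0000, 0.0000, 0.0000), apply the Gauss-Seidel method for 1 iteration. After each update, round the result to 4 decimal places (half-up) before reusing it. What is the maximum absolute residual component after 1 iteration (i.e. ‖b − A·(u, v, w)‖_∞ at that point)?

6.4128

Iteration 1:
  u = (-8 - (4)·0.0000 - (1)·0.0000) / (9) = -0.8889
  v = (11 - (-2)·-0.8889 - (-2)·0.0000) / (7) = 1.3175
  w = (6 - (-2)·-0.8889 - (-2)·1.3175) / (6) = 1.1429
Residual b − A·x = (-6.4128, 2.2855, -0.0002); ∞-norm = 6.4128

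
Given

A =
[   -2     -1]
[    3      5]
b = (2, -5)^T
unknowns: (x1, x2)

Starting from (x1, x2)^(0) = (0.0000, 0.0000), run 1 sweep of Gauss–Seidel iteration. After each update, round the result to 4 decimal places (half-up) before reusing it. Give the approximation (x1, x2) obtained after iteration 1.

(-1.0000, -0.4000)

Iteration 1:
  x1 = (2 - (-1)·0.0000) / (-2) = -1.0000
  x2 = (-5 - (3)·-1.0000) / (5) = -0.4000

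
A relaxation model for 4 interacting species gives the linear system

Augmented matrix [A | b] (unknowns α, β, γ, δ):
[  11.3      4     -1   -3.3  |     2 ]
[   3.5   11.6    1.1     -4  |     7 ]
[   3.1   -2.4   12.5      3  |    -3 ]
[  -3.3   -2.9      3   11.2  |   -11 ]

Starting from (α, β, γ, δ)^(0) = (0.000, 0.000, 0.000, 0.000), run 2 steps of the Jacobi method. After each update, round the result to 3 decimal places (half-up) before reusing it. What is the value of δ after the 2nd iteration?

-0.710

Iteration 1:
  α = (2 - (4)·0.000 - (-1)·0.000 - (-3.3)·0.000) / (11.3) = 0.177
  β = (7 - (3.5)·0.000 - (1.1)·0.000 - (-4)·0.000) / (11.6) = 0.603
  γ = (-3 - (3.1)·0.000 - (-2.4)·0.000 - (3)·0.000) / (12.5) = -0.240
  δ = (-11 - (-3.3)·0.000 - (-2.9)·0.000 - (3)·0.000) / (11.2) = -0.982
Iteration 2:
  α = (2 - (4)·0.603 - (-1)·-0.240 - (-3.3)·-0.982) / (11.3) = -0.344
  β = (7 - (3.5)·0.177 - (1.1)·-0.240 - (-4)·-0.982) / (11.6) = 0.234
  γ = (-3 - (3.1)·0.177 - (-2.4)·0.603 - (3)·-0.982) / (12.5) = 0.068
  δ = (-11 - (-3.3)·0.177 - (-2.9)·0.603 - (3)·-0.240) / (11.2) = -0.710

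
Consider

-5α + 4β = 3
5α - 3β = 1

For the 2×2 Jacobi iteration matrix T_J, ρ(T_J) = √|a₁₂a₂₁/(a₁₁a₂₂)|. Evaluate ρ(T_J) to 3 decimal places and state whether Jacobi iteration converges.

1.155

a₁₂a₂₁/(a₁₁a₂₂) = (4)·(5) / ((-5)·(-3)) = 1.333333
ρ = √|1.333333| = √1.333333 = 1.155
ρ > 1, so Jacobi diverges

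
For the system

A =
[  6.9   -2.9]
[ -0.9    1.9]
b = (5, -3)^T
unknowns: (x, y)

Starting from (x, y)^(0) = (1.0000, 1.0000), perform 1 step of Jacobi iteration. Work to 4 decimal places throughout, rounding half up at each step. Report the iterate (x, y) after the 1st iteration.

Iteration 1:
  x = (5 - (-2.9)·1.0000) / (6.9) = 1.1449
  y = (-3 - (-0.9)·1.0000) / (1.9) = -1.1053

(1.1449, -1.1053)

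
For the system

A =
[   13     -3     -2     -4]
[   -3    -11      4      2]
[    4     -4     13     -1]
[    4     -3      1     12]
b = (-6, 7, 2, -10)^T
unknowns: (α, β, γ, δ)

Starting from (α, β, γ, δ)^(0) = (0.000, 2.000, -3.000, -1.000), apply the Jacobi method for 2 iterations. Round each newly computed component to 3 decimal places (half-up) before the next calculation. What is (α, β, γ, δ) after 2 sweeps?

(-0.821, -0.190, -0.203, -1.112)

Iteration 1:
  α = (-6 - (-3)·2.000 - (-2)·-3.000 - (-4)·-1.000) / (13) = -0.769
  β = (7 - (-3)·0.000 - (4)·-3.000 - (2)·-1.000) / (-11) = -1.909
  γ = (2 - (4)·0.000 - (-4)·2.000 - (-1)·-1.000) / (13) = 0.692
  δ = (-10 - (4)·0.000 - (-3)·2.000 - (1)·-3.000) / (12) = -0.083
Iteration 2:
  α = (-6 - (-3)·-1.909 - (-2)·0.692 - (-4)·-0.083) / (13) = -0.821
  β = (7 - (-3)·-0.769 - (4)·0.692 - (2)·-0.083) / (-11) = -0.190
  γ = (2 - (4)·-0.769 - (-4)·-1.909 - (-1)·-0.083) / (13) = -0.203
  δ = (-10 - (4)·-0.769 - (-3)·-1.909 - (1)·0.692) / (12) = -1.112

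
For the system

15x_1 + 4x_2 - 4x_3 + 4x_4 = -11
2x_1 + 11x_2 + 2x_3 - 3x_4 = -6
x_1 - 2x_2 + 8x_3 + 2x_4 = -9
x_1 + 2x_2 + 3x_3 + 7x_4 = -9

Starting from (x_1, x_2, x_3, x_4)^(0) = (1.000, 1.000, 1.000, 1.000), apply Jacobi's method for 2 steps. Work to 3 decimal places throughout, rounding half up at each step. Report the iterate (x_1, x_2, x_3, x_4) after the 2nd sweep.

Iteration 1:
  x_1 = (-11 - (4)·1.000 - (-4)·1.000 - (4)·1.000) / (15) = -1.000
  x_2 = (-6 - (2)·1.000 - (2)·1.000 - (-3)·1.000) / (11) = -0.636
  x_3 = (-9 - (1)·1.000 - (-2)·1.000 - (2)·1.000) / (8) = -1.250
  x_4 = (-9 - (1)·1.000 - (2)·1.000 - (3)·1.000) / (7) = -2.143
Iteration 2:
  x_1 = (-11 - (4)·-0.636 - (-4)·-1.250 - (4)·-2.143) / (15) = -0.326
  x_2 = (-6 - (2)·-1.000 - (2)·-1.250 - (-3)·-2.143) / (11) = -0.721
  x_3 = (-9 - (1)·-1.000 - (-2)·-0.636 - (2)·-2.143) / (8) = -0.623
  x_4 = (-9 - (1)·-1.000 - (2)·-0.636 - (3)·-1.250) / (7) = -0.425

(-0.326, -0.721, -0.623, -0.425)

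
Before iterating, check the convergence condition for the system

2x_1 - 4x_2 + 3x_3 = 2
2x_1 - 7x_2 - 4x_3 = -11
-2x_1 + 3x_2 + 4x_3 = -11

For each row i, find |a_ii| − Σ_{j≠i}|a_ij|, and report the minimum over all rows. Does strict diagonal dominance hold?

-5

row 1: |2| − (4+3) = -5
row 2: |-7| − (2+4) = 1
row 3: |4| − (2+3) = -1
minimum over rows = -5 → not strictly diagonally dominant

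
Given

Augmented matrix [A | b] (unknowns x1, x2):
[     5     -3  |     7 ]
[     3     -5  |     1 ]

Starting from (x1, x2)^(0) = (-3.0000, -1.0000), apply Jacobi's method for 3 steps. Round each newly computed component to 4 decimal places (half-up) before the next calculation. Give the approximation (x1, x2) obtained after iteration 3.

(1.5680, -0.0800)

Iteration 1:
  x1 = (7 - (-3)·-1.0000) / (5) = 0.8000
  x2 = (1 - (3)·-3.0000) / (-5) = -2.0000
Iteration 2:
  x1 = (7 - (-3)·-2.0000) / (5) = 0.2000
  x2 = (1 - (3)·0.8000) / (-5) = 0.2800
Iteration 3:
  x1 = (7 - (-3)·0.2800) / (5) = 1.5680
  x2 = (1 - (3)·0.2000) / (-5) = -0.0800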